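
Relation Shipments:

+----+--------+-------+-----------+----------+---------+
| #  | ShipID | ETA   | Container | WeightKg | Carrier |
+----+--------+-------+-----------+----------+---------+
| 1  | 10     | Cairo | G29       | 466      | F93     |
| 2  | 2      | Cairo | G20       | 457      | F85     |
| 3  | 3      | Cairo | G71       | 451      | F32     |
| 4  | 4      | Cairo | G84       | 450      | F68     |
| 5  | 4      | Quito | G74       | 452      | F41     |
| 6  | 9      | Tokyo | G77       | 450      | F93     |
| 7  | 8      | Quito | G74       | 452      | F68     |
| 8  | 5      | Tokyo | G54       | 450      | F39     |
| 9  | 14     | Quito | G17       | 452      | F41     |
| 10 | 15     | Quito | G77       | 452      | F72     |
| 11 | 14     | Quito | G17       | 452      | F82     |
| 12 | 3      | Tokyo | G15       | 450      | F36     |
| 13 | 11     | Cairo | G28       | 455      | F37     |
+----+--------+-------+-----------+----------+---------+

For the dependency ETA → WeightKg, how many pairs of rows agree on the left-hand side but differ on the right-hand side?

ETA=Cairo: violating pairs (1,2), (1,3), (1,4), (1,13), (2,3), (2,4), (2,13), (3,4), (3,13), (4,13) — 10 pairs.
ETA=Quito: all 5 rows agree on WeightKg — 0 pairs.
ETA=Tokyo: all 3 rows agree on WeightKg — 0 pairs.

10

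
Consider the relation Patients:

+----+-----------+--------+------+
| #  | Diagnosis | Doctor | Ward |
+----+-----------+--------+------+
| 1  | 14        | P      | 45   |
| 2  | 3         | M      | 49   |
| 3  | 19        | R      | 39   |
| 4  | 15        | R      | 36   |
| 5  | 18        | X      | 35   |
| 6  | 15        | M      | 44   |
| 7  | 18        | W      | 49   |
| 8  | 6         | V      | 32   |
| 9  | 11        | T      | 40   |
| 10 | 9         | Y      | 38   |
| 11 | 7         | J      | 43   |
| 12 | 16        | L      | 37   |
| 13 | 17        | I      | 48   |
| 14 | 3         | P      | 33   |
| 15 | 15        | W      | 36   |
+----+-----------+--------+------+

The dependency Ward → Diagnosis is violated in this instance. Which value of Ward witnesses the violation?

Ward=45: row 1 → Diagnosis = 14 ✓
Ward=49: rows 2, 7 → Diagnosis takes values {3, 18} — violation
Ward=39: row 3 → Diagnosis = 19 ✓
Ward=36: rows 4, 15 → Diagnosis = 15, 15 ✓
Ward=35: row 5 → Diagnosis = 18 ✓
Ward=44: row 6 → Diagnosis = 15 ✓
Ward=32: row 8 → Diagnosis = 6 ✓
Ward=40: row 9 → Diagnosis = 11 ✓
Ward=38: row 10 → Diagnosis = 9 ✓
Ward=43: row 11 → Diagnosis = 7 ✓
Ward=37: row 12 → Diagnosis = 16 ✓
Ward=48: row 13 → Diagnosis = 17 ✓
Ward=33: row 14 → Diagnosis = 3 ✓
The only Ward value with inconsistent Diagnosis is Ward=49.

49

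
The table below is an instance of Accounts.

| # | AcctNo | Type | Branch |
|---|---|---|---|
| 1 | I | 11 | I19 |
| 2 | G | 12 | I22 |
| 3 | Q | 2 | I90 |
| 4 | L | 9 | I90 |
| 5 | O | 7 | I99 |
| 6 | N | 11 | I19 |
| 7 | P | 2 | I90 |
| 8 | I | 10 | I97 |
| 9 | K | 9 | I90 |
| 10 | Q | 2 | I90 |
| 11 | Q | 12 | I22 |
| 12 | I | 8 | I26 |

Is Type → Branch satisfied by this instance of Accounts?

Yes

Type=11: rows 1, 6 → Branch = I19, I19 ✓
Type=12: rows 2, 11 → Branch = I22, I22 ✓
Type=2: rows 3, 7, 10 → Branch = I90, I90, I90 ✓
Type=9: rows 4, 9 → Branch = I90, I90 ✓
Type=7: row 5 → Branch = I99 ✓
Type=10: row 8 → Branch = I97 ✓
Type=8: row 12 → Branch = I26 ✓
Every Type value is associated with a single Branch value, so Type → Branch holds.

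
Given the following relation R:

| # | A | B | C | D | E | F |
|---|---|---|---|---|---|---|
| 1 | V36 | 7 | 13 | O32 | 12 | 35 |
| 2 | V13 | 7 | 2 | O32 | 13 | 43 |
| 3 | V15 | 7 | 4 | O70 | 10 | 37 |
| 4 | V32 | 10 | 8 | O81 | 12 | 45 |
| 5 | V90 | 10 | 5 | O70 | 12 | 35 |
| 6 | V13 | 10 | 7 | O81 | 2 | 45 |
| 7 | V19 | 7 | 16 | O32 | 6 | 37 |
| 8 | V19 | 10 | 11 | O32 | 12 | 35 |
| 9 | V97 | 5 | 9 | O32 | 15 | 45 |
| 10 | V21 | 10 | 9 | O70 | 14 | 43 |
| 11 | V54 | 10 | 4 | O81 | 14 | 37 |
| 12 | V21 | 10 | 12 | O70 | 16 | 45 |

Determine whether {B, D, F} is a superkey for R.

Rows 4 and 6 have the same {B, D, F} value (B=10, D=O81, F=45) but are distinct tuples, so {B, D, F} does not determine every attribute — not a superkey.

No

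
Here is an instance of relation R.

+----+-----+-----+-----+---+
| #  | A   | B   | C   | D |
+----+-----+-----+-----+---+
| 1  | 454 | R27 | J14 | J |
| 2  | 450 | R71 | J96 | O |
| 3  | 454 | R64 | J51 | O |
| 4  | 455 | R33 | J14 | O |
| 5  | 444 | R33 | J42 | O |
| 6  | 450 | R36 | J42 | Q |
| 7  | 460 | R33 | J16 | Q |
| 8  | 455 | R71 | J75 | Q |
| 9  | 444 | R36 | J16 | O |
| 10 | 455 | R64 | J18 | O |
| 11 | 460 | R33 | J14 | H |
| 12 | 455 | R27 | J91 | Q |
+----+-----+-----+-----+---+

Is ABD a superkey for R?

Yes

All 12 rows have distinct ABD values, so ABD → (all attributes) holds and ABD is a superkey.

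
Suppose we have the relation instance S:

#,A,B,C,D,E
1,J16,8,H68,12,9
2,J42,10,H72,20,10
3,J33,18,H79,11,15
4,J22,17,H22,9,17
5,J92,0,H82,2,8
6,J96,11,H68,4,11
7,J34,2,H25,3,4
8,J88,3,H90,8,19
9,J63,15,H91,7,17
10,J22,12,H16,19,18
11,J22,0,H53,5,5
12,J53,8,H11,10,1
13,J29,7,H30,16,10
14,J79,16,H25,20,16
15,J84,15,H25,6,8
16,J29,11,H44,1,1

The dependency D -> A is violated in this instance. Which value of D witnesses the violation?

20

D=12: row 1 → A = J16 ✓
D=20: rows 2, 14 → A takes values {J42, J79} — violation
D=11: row 3 → A = J33 ✓
D=9: row 4 → A = J22 ✓
D=2: row 5 → A = J92 ✓
D=4: row 6 → A = J96 ✓
D=3: row 7 → A = J34 ✓
D=8: row 8 → A = J88 ✓
D=7: row 9 → A = J63 ✓
D=19: row 10 → A = J22 ✓
D=5: row 11 → A = J22 ✓
D=10: row 12 → A = J53 ✓
D=16: row 13 → A = J29 ✓
D=6: row 15 → A = J84 ✓
D=1: row 16 → A = J29 ✓
The only D value with inconsistent A is D=20.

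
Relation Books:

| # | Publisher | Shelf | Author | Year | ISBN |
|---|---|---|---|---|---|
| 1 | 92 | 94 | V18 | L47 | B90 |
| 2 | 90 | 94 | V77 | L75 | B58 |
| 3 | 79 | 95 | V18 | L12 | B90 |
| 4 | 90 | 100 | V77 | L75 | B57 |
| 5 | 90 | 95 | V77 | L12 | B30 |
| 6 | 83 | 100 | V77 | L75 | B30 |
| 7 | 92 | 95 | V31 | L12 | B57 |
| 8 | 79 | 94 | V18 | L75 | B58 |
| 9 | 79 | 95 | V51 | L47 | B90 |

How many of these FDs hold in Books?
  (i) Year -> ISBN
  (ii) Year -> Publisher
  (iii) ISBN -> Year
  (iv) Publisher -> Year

0

(i) Year -> ISBN: Year=L75: rows 2, 4, 6, 8 → ISBN takes values {B58, B57, B30} — violation; Year=L12: rows 3, 5, 7 → ISBN takes values {B90, B30, B57} — violation — fails.
(ii) Year -> Publisher: Year=L47: rows 1, 9 → Publisher takes values {92, 79} — violation; Year=L75: rows 2, 4, 6, 8 → Publisher takes values {90, 83, 79} — violation; Year=L12: rows 3, 5, 7 → Publisher takes values {79, 90, 92} — violation — fails.
(iii) ISBN -> Year: ISBN=B90: rows 1, 3, 9 → Year takes values {L47, L12} — violation; ISBN=B57: rows 4, 7 → Year takes values {L75, L12} — violation; ISBN=B30: rows 5, 6 → Year takes values {L12, L75} — violation — fails.
(iv) Publisher -> Year: Publisher=92: rows 1, 7 → Year takes values {L47, L12} — violation; Publisher=90: rows 2, 4, 5 → Year takes values {L75, L12} — violation; Publisher=79: rows 3, 8, 9 → Year takes values {L12, L75, L47} — violation — fails.
None of the 4 dependencies hold.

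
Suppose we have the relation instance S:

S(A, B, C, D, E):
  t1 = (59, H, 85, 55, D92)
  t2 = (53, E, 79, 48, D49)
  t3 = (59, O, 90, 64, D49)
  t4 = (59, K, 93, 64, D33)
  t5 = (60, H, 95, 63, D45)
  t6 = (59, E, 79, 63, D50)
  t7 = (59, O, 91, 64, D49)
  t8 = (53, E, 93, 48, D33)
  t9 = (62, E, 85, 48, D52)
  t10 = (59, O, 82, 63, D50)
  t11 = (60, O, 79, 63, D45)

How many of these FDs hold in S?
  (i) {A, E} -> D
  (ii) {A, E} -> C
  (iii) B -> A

1

(i) {A, E} -> D: every LHS value maps to a single RHS value — holds.
(ii) {A, E} -> C: (A=59, E=D49): rows 3, 7 → C takes values {90, 91} — violation; (A=60, E=D45): rows 5, 11 → C takes values {95, 79} — violation; (A=59, E=D50): rows 6, 10 → C takes values {79, 82} — violation — fails.
(iii) B -> A: B=H: rows 1, 5 → A takes values {59, 60} — violation; B=E: rows 2, 6, 8, 9 → A takes values {53, 59, 62} — violation; B=O: rows 3, 7, 10, 11 → A takes values {59, 60} — violation — fails.
1 of the 3 dependencies holds.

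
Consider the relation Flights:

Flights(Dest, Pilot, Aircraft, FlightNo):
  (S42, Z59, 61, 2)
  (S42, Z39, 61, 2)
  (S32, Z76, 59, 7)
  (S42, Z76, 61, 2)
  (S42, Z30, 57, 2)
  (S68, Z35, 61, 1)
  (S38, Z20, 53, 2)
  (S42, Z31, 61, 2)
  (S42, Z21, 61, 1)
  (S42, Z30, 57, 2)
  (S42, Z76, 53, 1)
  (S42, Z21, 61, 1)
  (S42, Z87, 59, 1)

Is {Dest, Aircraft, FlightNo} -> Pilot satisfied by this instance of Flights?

No

(Dest=S42, Aircraft=61, FlightNo=2): 4 rows → Pilot takes values {Z59, Z39, Z76, Z31} — violation
(Dest=S32, Aircraft=59, FlightNo=7): 1 row → Pilot = Z76 ✓
(Dest=S42, Aircraft=57, FlightNo=2): 2 rows → Pilot = Z30, Z30 ✓
(Dest=S68, Aircraft=61, FlightNo=1): 1 row → Pilot = Z35 ✓
(Dest=S38, Aircraft=53, FlightNo=2): 1 row → Pilot = Z20 ✓
(Dest=S42, Aircraft=61, FlightNo=1): 2 rows → Pilot = Z21, Z21 ✓
(Dest=S42, Aircraft=53, FlightNo=1): 1 row → Pilot = Z76 ✓
(Dest=S42, Aircraft=59, FlightNo=1): 1 row → Pilot = Z87 ✓
Two rows agree on {Dest, Aircraft, FlightNo} but differ on Pilot, so {Dest, Aircraft, FlightNo} -> Pilot does not hold.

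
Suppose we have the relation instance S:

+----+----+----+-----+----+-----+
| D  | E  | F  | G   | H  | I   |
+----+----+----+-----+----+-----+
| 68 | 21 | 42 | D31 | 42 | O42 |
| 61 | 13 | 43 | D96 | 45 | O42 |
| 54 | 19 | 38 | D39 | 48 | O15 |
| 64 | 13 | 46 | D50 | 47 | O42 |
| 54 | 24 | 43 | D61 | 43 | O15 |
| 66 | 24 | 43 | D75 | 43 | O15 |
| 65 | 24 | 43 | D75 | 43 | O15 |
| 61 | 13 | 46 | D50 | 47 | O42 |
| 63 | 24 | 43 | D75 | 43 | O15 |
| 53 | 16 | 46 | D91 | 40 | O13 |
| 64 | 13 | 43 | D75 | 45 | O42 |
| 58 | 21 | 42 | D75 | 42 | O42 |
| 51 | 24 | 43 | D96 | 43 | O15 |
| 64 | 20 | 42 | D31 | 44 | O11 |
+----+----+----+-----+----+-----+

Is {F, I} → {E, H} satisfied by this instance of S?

Yes

(F=42, I=O42): 2 rows → {E,H} = (21, 42), (21, 42) ✓
(F=43, I=O42): 2 rows → {E,H} = (13, 45), (13, 45) ✓
(F=38, I=O15): 1 row → {E,H} = (19, 48) ✓
(F=46, I=O42): 2 rows → {E,H} = (13, 47), (13, 47) ✓
(F=43, I=O15): 5 rows → {E,H} = (24, 43), (24, 43), (24, 43), (24, 43), (24, 43) ✓
(F=46, I=O13): 1 row → {E,H} = (16, 40) ✓
(F=42, I=O11): 1 row → {E,H} = (20, 44) ✓
Every {F, I} value is associated with a single {E, H} value, so {F, I} → {E, H} holds.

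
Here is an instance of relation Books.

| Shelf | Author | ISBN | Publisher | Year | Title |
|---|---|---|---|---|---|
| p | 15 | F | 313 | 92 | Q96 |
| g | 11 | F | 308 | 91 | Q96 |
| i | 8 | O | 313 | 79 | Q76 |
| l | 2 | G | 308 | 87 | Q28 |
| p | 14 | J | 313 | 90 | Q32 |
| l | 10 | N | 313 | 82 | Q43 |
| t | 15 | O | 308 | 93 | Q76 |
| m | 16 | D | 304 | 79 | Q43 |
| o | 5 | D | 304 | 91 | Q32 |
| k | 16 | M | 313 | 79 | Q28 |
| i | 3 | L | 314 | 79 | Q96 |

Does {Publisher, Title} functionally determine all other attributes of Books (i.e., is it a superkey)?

Yes

All 11 rows have distinct {Publisher, Title} values, so {Publisher, Title} → (all attributes) holds and {Publisher, Title} is a superkey.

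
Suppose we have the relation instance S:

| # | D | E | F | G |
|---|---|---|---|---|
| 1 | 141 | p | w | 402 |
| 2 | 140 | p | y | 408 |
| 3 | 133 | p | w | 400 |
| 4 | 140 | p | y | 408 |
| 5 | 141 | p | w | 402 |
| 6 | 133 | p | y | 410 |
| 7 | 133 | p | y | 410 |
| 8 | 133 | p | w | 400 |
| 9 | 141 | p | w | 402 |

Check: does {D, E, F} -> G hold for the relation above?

Yes

(D=141, E=p, F=w): rows 1, 5, 9 → G = 402, 402, 402 ✓
(D=140, E=p, F=y): rows 2, 4 → G = 408, 408 ✓
(D=133, E=p, F=w): rows 3, 8 → G = 400, 400 ✓
(D=133, E=p, F=y): rows 6, 7 → G = 410, 410 ✓
Every {D, E, F} value is associated with a single G value, so {D, E, F} -> G holds.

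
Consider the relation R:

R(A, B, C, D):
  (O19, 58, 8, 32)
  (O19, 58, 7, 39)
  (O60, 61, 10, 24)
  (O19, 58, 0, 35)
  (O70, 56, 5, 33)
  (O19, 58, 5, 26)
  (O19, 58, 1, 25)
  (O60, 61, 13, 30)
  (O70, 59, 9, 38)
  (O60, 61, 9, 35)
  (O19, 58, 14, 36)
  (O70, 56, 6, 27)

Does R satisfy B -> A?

Yes

B=58: 6 rows → A = O19, O19, O19, O19, O19, O19 ✓
B=61: 3 rows → A = O60, O60, O60 ✓
B=56: 2 rows → A = O70, O70 ✓
B=59: 1 row → A = O70 ✓
Every B value is associated with a single A value, so B -> A holds.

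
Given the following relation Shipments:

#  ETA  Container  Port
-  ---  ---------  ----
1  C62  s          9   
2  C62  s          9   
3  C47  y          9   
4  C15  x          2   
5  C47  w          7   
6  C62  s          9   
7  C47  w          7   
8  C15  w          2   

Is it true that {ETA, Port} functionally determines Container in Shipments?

(ETA=C62, Port=9): rows 1, 2, 6 → Container = s, s, s ✓
(ETA=C47, Port=9): row 3 → Container = y ✓
(ETA=C15, Port=2): rows 4, 8 → Container takes values {x, w} — violation
(ETA=C47, Port=7): rows 5, 7 → Container = w, w ✓
Two rows agree on {ETA, Port} but differ on Container, so {ETA, Port} -> Container does not hold.

No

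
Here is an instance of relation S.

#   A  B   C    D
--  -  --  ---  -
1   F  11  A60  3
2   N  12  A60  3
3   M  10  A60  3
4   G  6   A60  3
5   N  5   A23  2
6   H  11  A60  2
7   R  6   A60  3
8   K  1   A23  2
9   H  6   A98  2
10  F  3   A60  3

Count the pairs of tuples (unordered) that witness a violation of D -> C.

5

D=3: all 6 rows agree on C — 0 pairs.
D=2: violating pairs (5,6), (5,9), (6,8), (6,9), (8,9) — 5 pairs.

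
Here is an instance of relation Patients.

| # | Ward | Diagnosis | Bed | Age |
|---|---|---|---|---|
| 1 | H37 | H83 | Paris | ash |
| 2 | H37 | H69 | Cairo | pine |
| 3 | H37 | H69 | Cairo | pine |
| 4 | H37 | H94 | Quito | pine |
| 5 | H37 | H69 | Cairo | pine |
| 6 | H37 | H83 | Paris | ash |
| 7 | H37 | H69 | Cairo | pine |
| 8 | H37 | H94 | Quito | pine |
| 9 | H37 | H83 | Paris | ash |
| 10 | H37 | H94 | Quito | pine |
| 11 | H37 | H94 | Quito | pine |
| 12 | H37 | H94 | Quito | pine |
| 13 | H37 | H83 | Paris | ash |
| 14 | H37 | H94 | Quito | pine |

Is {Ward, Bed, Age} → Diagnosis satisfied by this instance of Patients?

Yes

(Ward=H37, Bed=Paris, Age=ash): rows 1, 6, 9, 13 → Diagnosis = H83, H83, H83, H83 ✓
(Ward=H37, Bed=Cairo, Age=pine): rows 2, 3, 5, 7 → Diagnosis = H69, H69, H69, H69 ✓
(Ward=H37, Bed=Quito, Age=pine): rows 4, 8, 10, 11, 12, 14 → Diagnosis = H94, H94, H94, H94, H94, H94 ✓
Every {Ward, Bed, Age} value is associated with a single Diagnosis value, so {Ward, Bed, Age} → Diagnosis holds.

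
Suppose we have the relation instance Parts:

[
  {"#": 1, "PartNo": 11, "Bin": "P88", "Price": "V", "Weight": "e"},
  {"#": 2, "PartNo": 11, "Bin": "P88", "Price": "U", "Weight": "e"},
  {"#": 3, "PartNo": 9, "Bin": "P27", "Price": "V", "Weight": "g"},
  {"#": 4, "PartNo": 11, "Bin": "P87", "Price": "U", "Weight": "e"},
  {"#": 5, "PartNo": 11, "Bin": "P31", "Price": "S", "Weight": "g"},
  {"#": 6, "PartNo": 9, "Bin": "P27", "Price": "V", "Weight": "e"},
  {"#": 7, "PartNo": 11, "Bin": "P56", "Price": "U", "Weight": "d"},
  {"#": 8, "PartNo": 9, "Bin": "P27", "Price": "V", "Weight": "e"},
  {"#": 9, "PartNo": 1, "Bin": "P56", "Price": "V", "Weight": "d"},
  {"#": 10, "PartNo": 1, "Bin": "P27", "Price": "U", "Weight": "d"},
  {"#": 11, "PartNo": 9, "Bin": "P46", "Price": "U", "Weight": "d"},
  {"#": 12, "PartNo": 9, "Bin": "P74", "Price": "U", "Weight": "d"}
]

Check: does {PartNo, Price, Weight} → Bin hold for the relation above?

No

(PartNo=11, Price=V, Weight=e): row 1 → Bin = P88 ✓
(PartNo=11, Price=U, Weight=e): rows 2, 4 → Bin takes values {P88, P87} — violation
(PartNo=9, Price=V, Weight=g): row 3 → Bin = P27 ✓
(PartNo=11, Price=S, Weight=g): row 5 → Bin = P31 ✓
(PartNo=9, Price=V, Weight=e): rows 6, 8 → Bin = P27, P27 ✓
(PartNo=11, Price=U, Weight=d): row 7 → Bin = P56 ✓
(PartNo=1, Price=V, Weight=d): row 9 → Bin = P56 ✓
(PartNo=1, Price=U, Weight=d): row 10 → Bin = P27 ✓
(PartNo=9, Price=U, Weight=d): rows 11, 12 → Bin takes values {P46, P74} — violation
Two rows agree on {PartNo, Price, Weight} but differ on Bin, so {PartNo, Price, Weight} → Bin does not hold.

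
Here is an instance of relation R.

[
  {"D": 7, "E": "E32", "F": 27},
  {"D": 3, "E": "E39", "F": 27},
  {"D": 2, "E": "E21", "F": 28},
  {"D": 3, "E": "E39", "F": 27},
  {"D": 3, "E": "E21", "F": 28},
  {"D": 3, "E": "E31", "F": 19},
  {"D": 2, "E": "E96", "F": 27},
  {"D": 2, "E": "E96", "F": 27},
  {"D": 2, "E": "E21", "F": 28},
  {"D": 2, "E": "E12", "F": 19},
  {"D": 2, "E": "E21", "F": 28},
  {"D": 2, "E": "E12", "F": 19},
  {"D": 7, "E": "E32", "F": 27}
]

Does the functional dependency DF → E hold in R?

Yes

(D=7, F=27): 2 rows → E = E32, E32 ✓
(D=3, F=27): 2 rows → E = E39, E39 ✓
(D=2, F=28): 3 rows → E = E21, E21, E21 ✓
(D=3, F=28): 1 row → E = E21 ✓
(D=3, F=19): 1 row → E = E31 ✓
(D=2, F=27): 2 rows → E = E96, E96 ✓
(D=2, F=19): 2 rows → E = E12, E12 ✓
Every DF value is associated with a single E value, so DF → E holds.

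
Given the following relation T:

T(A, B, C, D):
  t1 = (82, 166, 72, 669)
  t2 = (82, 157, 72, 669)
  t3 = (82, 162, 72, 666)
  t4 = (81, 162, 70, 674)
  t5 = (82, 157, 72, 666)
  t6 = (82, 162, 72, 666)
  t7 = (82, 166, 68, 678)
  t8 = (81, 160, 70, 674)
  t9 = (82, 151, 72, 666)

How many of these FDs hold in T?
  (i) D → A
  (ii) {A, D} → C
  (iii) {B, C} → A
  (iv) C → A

(i) D → A: every LHS value maps to a single RHS value — holds.
(ii) {A, D} → C: every LHS value maps to a single RHS value — holds.
(iii) {B, C} → A: every LHS value maps to a single RHS value — holds.
(iv) C → A: every LHS value maps to a single RHS value — holds.
4 of the 4 dependencies hold.

4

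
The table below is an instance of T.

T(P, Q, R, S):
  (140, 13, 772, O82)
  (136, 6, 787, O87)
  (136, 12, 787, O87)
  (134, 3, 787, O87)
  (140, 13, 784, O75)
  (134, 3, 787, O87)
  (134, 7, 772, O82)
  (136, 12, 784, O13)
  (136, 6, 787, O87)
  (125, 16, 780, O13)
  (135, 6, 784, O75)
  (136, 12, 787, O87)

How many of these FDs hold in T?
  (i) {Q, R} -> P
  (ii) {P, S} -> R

2

(i) {Q, R} -> P: every LHS value maps to a single RHS value — holds.
(ii) {P, S} -> R: every LHS value maps to a single RHS value — holds.
2 of the 2 dependencies hold.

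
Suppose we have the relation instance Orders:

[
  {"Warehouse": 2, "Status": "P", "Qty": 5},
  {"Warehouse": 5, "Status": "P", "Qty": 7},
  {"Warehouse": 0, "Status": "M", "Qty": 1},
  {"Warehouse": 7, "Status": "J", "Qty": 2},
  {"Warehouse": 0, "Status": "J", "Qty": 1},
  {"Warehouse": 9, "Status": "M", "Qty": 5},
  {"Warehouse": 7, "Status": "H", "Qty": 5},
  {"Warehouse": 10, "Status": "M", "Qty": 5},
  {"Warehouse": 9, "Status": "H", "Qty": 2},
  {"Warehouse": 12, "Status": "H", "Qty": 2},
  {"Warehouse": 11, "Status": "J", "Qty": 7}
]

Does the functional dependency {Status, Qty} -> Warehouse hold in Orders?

(Status=P, Qty=5): 1 row → Warehouse = 2 ✓
(Status=P, Qty=7): 1 row → Warehouse = 5 ✓
(Status=M, Qty=1): 1 row → Warehouse = 0 ✓
(Status=J, Qty=2): 1 row → Warehouse = 7 ✓
(Status=J, Qty=1): 1 row → Warehouse = 0 ✓
(Status=M, Qty=5): 2 rows → Warehouse takes values {9, 10} — violation
(Status=H, Qty=5): 1 row → Warehouse = 7 ✓
(Status=H, Qty=2): 2 rows → Warehouse takes values {9, 12} — violation
(Status=J, Qty=7): 1 row → Warehouse = 11 ✓
Two rows agree on {Status, Qty} but differ on Warehouse, so {Status, Qty} -> Warehouse does not hold.

No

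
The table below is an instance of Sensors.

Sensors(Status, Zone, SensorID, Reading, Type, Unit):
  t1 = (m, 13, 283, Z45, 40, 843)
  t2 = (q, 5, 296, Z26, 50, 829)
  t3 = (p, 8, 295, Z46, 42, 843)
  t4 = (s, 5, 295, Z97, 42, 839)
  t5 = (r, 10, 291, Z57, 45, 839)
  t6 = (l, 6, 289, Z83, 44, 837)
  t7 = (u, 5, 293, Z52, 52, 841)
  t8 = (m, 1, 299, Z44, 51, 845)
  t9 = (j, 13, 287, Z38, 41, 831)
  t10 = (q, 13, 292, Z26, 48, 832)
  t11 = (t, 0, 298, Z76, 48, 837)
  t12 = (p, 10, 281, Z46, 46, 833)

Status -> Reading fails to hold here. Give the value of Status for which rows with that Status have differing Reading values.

Status=m: rows 1, 8 → Reading takes values {Z45, Z44} — violation
Status=q: rows 2, 10 → Reading = Z26, Z26 ✓
Status=p: rows 3, 12 → Reading = Z46, Z46 ✓
Status=s: row 4 → Reading = Z97 ✓
Status=r: row 5 → Reading = Z57 ✓
Status=l: row 6 → Reading = Z83 ✓
Status=u: row 7 → Reading = Z52 ✓
Status=j: row 9 → Reading = Z38 ✓
Status=t: row 11 → Reading = Z76 ✓
The only Status value with inconsistent Reading is Status=m.

m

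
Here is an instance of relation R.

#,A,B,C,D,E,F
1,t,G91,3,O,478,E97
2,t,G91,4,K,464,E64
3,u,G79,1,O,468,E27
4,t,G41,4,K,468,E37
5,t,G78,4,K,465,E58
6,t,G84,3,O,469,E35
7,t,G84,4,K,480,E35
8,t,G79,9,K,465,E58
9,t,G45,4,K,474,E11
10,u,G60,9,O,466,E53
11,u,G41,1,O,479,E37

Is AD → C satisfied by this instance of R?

No

(A=t, D=O): rows 1, 6 → C = 3, 3 ✓
(A=t, D=K): rows 2, 4, 5, 7, 8, 9 → C takes values {4, 9} — violation
(A=u, D=O): rows 3, 10, 11 → C takes values {1, 9} — violation
Two rows agree on AD but differ on C, so AD → C does not hold.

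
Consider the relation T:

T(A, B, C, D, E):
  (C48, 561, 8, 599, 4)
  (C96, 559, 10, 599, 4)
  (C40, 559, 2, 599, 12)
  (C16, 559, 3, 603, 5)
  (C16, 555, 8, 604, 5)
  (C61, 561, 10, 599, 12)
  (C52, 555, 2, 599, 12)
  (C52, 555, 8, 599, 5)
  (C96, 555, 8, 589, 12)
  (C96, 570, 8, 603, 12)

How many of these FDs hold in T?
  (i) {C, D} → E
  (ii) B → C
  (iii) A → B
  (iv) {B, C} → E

(i) {C, D} → E: (C=8, D=599): 2 rows → E takes values {4, 5} — violation; (C=10, D=599): 2 rows → E takes values {4, 12} — violation — fails.
(ii) B → C: B=561: 2 rows → C takes values {8, 10} — violation; B=559: 3 rows → C takes values {10, 2, 3} — violation; B=555: 4 rows → C takes values {8, 2} — violation — fails.
(iii) A → B: A=C96: 3 rows → B takes values {559, 555, 570} — violation; A=C16: 2 rows → B takes values {559, 555} — violation — fails.
(iv) {B, C} → E: (B=555, C=8): 3 rows → E takes values {5, 12} — violation — fails.
None of the 4 dependencies hold.

0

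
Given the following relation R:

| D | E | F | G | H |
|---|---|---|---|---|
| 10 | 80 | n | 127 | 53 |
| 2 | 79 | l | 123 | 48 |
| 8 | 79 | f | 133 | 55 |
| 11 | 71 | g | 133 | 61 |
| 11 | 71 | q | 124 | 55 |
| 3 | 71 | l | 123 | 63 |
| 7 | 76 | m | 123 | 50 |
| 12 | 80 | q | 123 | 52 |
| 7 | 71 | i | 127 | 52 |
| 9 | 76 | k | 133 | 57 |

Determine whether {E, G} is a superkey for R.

Yes

All 10 rows have distinct {E, G} values, so {E, G} → (all attributes) holds and {E, G} is a superkey.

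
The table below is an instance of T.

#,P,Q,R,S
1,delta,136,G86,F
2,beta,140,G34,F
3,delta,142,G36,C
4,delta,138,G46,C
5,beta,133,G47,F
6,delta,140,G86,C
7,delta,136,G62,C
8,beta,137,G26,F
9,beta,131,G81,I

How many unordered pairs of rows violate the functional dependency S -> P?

3

S=F: violating pairs (1,2), (1,5), (1,8) — 3 pairs.
S=C: all 4 rows agree on P — 0 pairs.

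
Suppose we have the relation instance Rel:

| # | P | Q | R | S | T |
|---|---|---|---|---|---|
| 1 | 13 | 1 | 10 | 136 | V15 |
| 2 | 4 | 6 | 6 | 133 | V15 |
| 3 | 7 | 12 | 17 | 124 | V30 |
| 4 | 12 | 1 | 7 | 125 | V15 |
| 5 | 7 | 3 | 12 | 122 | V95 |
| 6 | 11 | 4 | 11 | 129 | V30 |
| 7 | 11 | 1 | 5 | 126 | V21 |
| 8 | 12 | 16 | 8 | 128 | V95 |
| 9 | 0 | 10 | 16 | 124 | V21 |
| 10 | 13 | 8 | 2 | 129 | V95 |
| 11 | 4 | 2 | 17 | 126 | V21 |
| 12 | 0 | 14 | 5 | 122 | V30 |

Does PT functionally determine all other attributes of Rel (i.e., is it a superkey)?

Yes

All 12 rows have distinct PT values, so PT → (all attributes) holds and PT is a superkey.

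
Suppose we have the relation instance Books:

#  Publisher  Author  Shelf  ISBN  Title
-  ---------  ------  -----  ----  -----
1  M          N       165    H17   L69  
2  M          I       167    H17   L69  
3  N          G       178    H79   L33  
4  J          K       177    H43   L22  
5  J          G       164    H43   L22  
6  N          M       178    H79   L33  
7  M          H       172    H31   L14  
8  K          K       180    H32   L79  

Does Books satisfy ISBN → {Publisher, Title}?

ISBN=H17: rows 1, 2 → {Publisher,Title} = (M, L69), (M, L69) ✓
ISBN=H79: rows 3, 6 → {Publisher,Title} = (N, L33), (N, L33) ✓
ISBN=H43: rows 4, 5 → {Publisher,Title} = (J, L22), (J, L22) ✓
ISBN=H31: row 7 → {Publisher,Title} = (M, L14) ✓
ISBN=H32: row 8 → {Publisher,Title} = (K, L79) ✓
Every ISBN value is associated with a single {Publisher, Title} value, so ISBN → {Publisher, Title} holds.

Yes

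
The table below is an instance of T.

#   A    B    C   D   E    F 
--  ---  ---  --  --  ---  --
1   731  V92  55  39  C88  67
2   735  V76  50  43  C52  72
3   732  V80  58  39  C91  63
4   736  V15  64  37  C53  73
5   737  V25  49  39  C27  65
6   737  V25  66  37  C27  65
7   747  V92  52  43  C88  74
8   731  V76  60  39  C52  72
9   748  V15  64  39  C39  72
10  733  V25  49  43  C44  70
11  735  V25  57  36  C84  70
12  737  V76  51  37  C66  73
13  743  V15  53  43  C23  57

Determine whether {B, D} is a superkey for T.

All 13 rows have distinct {B, D} values, so {B, D} → (all attributes) holds and {B, D} is a superkey.

Yes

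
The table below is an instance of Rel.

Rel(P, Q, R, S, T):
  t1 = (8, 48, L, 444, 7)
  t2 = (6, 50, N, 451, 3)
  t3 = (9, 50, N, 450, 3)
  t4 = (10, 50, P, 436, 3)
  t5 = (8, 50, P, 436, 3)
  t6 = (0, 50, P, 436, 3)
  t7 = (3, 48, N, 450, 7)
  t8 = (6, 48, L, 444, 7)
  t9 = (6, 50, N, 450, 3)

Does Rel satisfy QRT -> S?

No

(Q=48, R=L, T=7): rows 1, 8 → S = 444, 444 ✓
(Q=50, R=N, T=3): rows 2, 3, 9 → S takes values {451, 450} — violation
(Q=50, R=P, T=3): rows 4, 5, 6 → S = 436, 436, 436 ✓
(Q=48, R=N, T=7): row 7 → S = 450 ✓
Two rows agree on QRT but differ on S, so QRT -> S does not hold.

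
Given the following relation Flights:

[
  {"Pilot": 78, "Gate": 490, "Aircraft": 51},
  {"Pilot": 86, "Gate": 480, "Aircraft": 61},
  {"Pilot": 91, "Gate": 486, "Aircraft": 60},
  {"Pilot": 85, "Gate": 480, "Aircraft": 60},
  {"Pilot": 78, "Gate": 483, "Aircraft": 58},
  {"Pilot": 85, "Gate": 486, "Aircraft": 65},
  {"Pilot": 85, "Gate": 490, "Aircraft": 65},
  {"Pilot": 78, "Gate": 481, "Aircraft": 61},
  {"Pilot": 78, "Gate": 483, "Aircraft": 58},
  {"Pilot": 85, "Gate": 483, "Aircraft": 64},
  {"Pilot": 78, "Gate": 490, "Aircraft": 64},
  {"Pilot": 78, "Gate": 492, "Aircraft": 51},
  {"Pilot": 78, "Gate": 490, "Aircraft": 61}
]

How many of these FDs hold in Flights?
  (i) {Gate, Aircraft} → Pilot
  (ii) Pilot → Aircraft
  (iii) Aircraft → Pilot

1

(i) {Gate, Aircraft} → Pilot: every LHS value maps to a single RHS value — holds.
(ii) Pilot → Aircraft: Pilot=78: 7 rows → Aircraft takes values {51, 58, 61, 64} — violation; Pilot=85: 4 rows → Aircraft takes values {60, 65, 64} — violation — fails.
(iii) Aircraft → Pilot: Aircraft=61: 3 rows → Pilot takes values {86, 78} — violation; Aircraft=60: 2 rows → Pilot takes values {91, 85} — violation; Aircraft=64: 2 rows → Pilot takes values {85, 78} — violation — fails.
1 of the 3 dependencies holds.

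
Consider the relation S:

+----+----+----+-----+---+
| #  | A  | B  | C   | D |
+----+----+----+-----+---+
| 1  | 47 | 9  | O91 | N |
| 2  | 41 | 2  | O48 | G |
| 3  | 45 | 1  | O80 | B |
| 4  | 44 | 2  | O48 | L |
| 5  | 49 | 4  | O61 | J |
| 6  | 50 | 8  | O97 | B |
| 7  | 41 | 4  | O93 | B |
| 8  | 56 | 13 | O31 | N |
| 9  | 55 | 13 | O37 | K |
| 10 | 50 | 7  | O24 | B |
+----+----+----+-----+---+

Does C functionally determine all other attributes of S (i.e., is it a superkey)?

No

Rows 2 and 4 have the same C value C=O48 but are distinct tuples, so C does not determine every attribute — not a superkey.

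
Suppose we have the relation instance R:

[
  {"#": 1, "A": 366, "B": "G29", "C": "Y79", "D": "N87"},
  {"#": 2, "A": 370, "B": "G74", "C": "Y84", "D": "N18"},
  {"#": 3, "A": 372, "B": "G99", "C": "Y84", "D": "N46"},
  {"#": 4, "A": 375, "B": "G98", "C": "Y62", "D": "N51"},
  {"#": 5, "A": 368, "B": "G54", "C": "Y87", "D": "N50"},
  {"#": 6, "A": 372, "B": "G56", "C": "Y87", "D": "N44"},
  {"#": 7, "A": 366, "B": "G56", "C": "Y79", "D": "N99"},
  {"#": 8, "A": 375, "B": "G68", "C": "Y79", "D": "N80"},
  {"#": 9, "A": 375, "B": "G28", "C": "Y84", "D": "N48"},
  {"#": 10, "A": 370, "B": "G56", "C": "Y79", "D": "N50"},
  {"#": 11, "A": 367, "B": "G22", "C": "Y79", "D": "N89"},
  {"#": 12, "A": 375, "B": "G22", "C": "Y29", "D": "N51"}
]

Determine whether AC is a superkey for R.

Rows 1 and 7 have the same AC value (A=366, C=Y79) but are distinct tuples, so AC does not determine every attribute — not a superkey.

No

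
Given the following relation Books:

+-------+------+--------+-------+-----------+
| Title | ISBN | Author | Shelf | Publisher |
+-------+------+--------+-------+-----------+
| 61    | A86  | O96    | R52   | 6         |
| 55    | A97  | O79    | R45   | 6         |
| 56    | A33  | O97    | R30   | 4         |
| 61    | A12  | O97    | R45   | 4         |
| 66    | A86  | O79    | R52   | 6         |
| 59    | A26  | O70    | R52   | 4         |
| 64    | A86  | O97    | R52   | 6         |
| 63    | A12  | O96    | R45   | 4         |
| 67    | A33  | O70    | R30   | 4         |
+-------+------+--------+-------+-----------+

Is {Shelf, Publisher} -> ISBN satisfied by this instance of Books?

Yes

(Shelf=R52, Publisher=6): 3 rows → ISBN = A86, A86, A86 ✓
(Shelf=R45, Publisher=6): 1 row → ISBN = A97 ✓
(Shelf=R30, Publisher=4): 2 rows → ISBN = A33, A33 ✓
(Shelf=R45, Publisher=4): 2 rows → ISBN = A12, A12 ✓
(Shelf=R52, Publisher=4): 1 row → ISBN = A26 ✓
Every {Shelf, Publisher} value is associated with a single ISBN value, so {Shelf, Publisher} -> ISBN holds.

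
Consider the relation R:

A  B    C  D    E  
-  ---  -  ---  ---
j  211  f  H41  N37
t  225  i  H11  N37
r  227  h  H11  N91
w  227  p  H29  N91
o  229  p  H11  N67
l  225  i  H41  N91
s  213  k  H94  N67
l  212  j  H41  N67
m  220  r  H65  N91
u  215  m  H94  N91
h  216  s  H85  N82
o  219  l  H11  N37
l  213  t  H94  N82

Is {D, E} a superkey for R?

No

Two distinct rows share (D=H11, E=N37), so {D, E} does not determine every attribute — not a superkey.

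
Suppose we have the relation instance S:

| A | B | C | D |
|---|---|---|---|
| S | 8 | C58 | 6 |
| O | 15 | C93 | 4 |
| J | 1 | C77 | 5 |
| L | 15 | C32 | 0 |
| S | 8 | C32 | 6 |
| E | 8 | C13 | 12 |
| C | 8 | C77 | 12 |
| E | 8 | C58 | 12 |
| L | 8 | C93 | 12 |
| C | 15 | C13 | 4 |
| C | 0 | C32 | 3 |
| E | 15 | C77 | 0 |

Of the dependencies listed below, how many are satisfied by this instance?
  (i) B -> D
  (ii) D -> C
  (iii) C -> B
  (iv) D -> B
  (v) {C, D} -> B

(i) B -> D: B=8: 6 rows → D takes values {6, 12} — violation; B=15: 4 rows → D takes values {4, 0} — violation — fails.
(ii) D -> C: D=6: 2 rows → C takes values {C58, C32} — violation; D=4: 2 rows → C takes values {C93, C13} — violation; D=0: 2 rows → C takes values {C32, C77} — violation; D=12: 4 rows → C takes values {C13, C77, C58, C93} — violation — fails.
(iii) C -> B: C=C93: 2 rows → B takes values {15, 8} — violation; C=C77: 3 rows → B takes values {1, 8, 15} — violation; C=C32: 3 rows → B takes values {15, 8, 0} — violation; C=C13: 2 rows → B takes values {8, 15} — violation — fails.
(iv) D -> B: every LHS value maps to a single RHS value — holds.
(v) {C, D} -> B: every LHS value maps to a single RHS value — holds.
2 of the 5 dependencies hold.

2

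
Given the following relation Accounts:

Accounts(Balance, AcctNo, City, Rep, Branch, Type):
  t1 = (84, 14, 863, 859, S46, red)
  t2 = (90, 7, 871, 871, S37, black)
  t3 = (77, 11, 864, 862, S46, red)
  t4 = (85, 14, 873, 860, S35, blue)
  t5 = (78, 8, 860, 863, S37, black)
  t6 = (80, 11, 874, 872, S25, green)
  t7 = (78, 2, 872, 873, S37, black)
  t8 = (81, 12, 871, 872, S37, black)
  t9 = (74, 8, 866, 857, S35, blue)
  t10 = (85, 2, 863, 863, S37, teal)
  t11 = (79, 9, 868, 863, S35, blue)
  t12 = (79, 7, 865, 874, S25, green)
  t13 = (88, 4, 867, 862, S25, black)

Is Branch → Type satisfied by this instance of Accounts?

Branch=S46: rows 1, 3 → Type = red, red ✓
Branch=S37: rows 2, 5, 7, 8, 10 → Type takes values {black, teal} — violation
Branch=S35: rows 4, 9, 11 → Type = blue, blue, blue ✓
Branch=S25: rows 6, 12, 13 → Type takes values {green, black} — violation
Two rows agree on Branch but differ on Type, so Branch → Type does not hold.

No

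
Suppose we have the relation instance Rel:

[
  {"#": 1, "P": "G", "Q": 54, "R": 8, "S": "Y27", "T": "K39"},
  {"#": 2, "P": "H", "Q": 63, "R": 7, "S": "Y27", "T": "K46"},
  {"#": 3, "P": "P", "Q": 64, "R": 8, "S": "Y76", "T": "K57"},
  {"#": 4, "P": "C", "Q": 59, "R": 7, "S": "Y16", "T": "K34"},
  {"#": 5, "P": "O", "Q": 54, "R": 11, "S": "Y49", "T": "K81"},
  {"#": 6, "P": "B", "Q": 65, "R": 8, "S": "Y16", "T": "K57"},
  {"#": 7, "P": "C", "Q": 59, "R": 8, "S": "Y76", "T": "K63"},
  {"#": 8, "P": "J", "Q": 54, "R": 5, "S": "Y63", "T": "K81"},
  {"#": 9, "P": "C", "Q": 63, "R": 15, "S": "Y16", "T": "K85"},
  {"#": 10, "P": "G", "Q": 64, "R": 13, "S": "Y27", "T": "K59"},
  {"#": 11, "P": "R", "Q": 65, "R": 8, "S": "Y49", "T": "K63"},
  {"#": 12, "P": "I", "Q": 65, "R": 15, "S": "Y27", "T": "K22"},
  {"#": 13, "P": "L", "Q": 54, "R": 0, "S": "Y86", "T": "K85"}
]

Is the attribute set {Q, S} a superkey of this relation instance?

All 13 rows have distinct {Q, S} values, so {Q, S} → (all attributes) holds and {Q, S} is a superkey.

Yes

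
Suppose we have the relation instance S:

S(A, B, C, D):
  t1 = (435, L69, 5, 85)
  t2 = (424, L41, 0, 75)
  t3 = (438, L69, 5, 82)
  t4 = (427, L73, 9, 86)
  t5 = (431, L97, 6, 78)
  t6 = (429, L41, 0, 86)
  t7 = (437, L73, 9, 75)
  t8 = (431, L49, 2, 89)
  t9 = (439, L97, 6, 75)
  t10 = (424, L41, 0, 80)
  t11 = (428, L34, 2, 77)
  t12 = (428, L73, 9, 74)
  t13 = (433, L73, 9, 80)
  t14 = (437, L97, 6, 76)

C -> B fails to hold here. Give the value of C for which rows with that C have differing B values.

C=5: rows 1, 3 → B = L69, L69 ✓
C=0: rows 2, 6, 10 → B = L41, L41, L41 ✓
C=9: rows 4, 7, 12, 13 → B = L73, L73, L73, L73 ✓
C=6: rows 5, 9, 14 → B = L97, L97, L97 ✓
C=2: rows 8, 11 → B takes values {L49, L34} — violation
The only C value with inconsistent B is C=2.

2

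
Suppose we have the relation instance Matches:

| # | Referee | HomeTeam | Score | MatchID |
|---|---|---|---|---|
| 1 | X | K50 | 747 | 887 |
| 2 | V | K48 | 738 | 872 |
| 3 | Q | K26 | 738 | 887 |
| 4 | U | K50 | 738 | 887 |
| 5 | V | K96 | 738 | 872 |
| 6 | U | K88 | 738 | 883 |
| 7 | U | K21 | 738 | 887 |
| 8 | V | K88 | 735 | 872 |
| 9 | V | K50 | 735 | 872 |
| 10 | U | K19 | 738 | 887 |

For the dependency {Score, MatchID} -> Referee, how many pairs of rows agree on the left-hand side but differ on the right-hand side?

(Score=738, MatchID=872): all 2 rows agree on Referee — 0 pairs.
(Score=738, MatchID=887): violating pairs (3,4), (3,7), (3,10) — 3 pairs.
(Score=735, MatchID=872): all 2 rows agree on Referee — 0 pairs.

3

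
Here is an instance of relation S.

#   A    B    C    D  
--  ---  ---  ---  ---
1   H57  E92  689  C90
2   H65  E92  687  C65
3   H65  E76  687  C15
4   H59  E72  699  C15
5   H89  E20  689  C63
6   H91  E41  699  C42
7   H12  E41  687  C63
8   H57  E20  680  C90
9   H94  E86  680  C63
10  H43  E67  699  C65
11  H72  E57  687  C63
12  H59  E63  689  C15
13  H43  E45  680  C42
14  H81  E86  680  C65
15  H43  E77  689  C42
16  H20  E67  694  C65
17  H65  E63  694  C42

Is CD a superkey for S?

No

Rows 7 and 11 have the same CD value (C=687, D=C63) but are distinct tuples, so CD does not determine every attribute — not a superkey.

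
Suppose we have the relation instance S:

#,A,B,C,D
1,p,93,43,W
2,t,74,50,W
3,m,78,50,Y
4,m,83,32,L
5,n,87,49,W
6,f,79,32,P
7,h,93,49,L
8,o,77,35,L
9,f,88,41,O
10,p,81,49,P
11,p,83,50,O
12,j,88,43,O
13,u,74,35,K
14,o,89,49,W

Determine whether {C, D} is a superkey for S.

No

Rows 5 and 14 have the same {C, D} value (C=49, D=W) but are distinct tuples, so {C, D} does not determine every attribute — not a superkey.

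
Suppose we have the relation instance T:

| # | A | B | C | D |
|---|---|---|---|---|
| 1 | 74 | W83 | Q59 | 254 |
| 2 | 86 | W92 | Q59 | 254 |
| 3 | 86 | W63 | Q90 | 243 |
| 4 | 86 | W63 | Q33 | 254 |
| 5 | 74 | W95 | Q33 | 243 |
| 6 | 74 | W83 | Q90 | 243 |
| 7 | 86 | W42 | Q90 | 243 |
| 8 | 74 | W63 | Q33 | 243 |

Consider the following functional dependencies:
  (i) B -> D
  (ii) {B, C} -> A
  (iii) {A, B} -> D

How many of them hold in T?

(i) B -> D: B=W83: rows 1, 6 → D takes values {254, 243} — violation; B=W63: rows 3, 4, 8 → D takes values {243, 254} — violation — fails.
(ii) {B, C} -> A: (B=W63, C=Q33): rows 4, 8 → A takes values {86, 74} — violation — fails.
(iii) {A, B} -> D: (A=74, B=W83): rows 1, 6 → D takes values {254, 243} — violation; (A=86, B=W63): rows 3, 4 → D takes values {243, 254} — violation — fails.
None of the 3 dependencies hold.

0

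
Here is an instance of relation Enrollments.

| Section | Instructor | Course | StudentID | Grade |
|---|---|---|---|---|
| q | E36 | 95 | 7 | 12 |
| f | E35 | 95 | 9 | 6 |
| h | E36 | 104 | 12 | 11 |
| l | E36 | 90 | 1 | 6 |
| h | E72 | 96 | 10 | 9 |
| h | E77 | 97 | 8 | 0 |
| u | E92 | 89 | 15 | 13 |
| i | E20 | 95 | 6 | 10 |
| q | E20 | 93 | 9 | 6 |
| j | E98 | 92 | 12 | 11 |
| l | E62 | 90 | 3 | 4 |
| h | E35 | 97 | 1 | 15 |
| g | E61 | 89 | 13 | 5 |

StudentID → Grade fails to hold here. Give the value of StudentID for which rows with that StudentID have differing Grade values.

StudentID=7: 1 row → Grade = 12 ✓
StudentID=9: 2 rows → Grade = 6, 6 ✓
StudentID=12: 2 rows → Grade = 11, 11 ✓
StudentID=1: 2 rows → Grade takes values {6, 15} — violation
StudentID=10: 1 row → Grade = 9 ✓
StudentID=8: 1 row → Grade = 0 ✓
StudentID=15: 1 row → Grade = 13 ✓
StudentID=6: 1 row → Grade = 10 ✓
StudentID=3: 1 row → Grade = 4 ✓
StudentID=13: 1 row → Grade = 5 ✓
The only StudentID value with inconsistent Grade is StudentID=1.

1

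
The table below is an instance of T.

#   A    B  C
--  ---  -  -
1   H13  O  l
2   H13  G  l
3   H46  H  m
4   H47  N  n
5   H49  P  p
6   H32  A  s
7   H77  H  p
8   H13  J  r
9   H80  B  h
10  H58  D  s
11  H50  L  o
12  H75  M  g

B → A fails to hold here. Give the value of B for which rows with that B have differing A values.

H

B=O: row 1 → A = H13 ✓
B=G: row 2 → A = H13 ✓
B=H: rows 3, 7 → A takes values {H46, H77} — violation
B=N: row 4 → A = H47 ✓
B=P: row 5 → A = H49 ✓
B=A: row 6 → A = H32 ✓
B=J: row 8 → A = H13 ✓
B=B: row 9 → A = H80 ✓
B=D: row 10 → A = H58 ✓
B=L: row 11 → A = H50 ✓
B=M: row 12 → A = H75 ✓
The only B value with inconsistent A is B=H.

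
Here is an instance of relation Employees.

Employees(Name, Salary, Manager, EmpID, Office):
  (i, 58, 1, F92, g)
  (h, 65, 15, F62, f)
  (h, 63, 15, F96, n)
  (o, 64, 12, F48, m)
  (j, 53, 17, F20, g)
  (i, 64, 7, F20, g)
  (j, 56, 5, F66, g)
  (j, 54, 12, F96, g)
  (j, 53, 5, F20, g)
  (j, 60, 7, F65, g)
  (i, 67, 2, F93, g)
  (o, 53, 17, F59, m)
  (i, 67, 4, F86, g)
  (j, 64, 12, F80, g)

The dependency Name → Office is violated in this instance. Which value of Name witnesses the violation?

h

Name=i: 4 rows → Office = g, g, g, g ✓
Name=h: 2 rows → Office takes values {f, n} — violation
Name=o: 2 rows → Office = m, m ✓
Name=j: 6 rows → Office = g, g, g, g, g, g ✓
The only Name value with inconsistent Office is Name=h.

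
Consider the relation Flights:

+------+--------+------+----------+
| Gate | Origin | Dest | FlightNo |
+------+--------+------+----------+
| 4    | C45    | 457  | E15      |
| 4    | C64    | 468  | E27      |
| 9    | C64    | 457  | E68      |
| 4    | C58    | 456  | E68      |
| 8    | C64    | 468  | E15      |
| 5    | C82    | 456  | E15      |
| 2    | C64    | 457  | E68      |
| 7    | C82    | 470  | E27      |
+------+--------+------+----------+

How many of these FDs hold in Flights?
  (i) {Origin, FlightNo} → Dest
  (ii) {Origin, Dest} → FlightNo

(i) {Origin, FlightNo} → Dest: every LHS value maps to a single RHS value — holds.
(ii) {Origin, Dest} → FlightNo: (Origin=C64, Dest=468): 2 rows → FlightNo takes values {E27, E15} — violation — fails.
1 of the 2 dependencies holds.

1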